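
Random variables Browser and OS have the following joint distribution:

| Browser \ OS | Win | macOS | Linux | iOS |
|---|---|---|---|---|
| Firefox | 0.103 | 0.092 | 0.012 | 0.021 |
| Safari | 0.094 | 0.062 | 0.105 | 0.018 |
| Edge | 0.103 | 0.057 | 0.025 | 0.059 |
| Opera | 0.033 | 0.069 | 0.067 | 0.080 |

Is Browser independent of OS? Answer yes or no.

no

P(Browser=Opera) = 0.249 and P(OS=Win) = 0.333, so their product is 0.08292, but P(Browser=Opera, OS=Win) = 0.033. Since these differ, Browser and OS are not independent.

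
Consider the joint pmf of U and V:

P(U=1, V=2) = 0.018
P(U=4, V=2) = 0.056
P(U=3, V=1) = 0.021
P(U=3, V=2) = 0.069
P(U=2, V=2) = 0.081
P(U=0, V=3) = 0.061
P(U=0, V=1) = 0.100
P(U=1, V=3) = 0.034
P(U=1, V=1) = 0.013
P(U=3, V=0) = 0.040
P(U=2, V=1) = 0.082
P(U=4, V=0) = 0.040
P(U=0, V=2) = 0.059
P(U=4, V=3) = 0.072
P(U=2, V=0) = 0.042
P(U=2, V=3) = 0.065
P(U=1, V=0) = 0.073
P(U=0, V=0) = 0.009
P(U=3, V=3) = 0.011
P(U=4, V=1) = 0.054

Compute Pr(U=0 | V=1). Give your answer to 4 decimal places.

P(V=1) = 0.100 + 0.013 + 0.082 + 0.021 + 0.054 = 0.270.
P(U=0 | V=1) = 0.100/0.270 = 0.3704.

0.3704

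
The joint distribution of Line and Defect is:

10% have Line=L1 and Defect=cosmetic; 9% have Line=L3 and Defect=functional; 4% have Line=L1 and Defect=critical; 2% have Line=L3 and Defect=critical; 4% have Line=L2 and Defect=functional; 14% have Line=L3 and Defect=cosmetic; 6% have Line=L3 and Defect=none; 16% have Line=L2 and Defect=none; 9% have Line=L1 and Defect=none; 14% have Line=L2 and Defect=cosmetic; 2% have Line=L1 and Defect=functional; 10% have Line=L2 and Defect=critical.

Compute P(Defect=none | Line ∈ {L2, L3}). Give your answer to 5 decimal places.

0.29333

P(Line=L2) = 0.16 + 0.14 + 0.04 + 0.10 = 0.44.
P(Line=L3) = 0.06 + 0.14 + 0.09 + 0.02 = 0.31.
P(Line ∈ {L2, L3}) = 0.44 + 0.31 = 0.75; P(Defect=none, Line ∈ {L2, L3}) = 0.16 + 0.06 = 0.22.
P(Defect=none | Line ∈ {L2, L3}) = 0.22/0.75 = 0.29333.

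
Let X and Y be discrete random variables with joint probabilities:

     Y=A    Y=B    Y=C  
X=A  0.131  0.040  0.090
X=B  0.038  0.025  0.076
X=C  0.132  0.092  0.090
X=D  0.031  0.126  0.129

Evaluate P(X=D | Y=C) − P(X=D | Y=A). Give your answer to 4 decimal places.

0.2417

P(Y=C) = 0.090 + 0.076 + 0.090 + 0.129 = 0.385; P(X=D | Y=C) = 0.129/0.385 = 0.33506.
P(Y=A) = 0.131 + 0.038 + 0.132 + 0.031 = 0.332; P(X=D | Y=A) = 0.031/0.332 = 0.09337.
Difference = 0.2417.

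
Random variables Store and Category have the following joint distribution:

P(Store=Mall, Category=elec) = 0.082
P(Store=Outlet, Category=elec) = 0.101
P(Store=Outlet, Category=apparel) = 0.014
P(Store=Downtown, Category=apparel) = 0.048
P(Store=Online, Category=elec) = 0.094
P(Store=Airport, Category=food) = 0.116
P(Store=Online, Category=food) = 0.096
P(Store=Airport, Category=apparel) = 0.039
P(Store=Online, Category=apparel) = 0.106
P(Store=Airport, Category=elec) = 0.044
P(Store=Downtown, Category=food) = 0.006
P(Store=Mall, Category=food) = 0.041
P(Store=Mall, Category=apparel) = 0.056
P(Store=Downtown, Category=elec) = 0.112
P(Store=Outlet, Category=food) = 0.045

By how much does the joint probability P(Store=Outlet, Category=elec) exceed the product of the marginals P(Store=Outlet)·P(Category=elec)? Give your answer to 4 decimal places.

0.0317

P(Store=Outlet) = 0.045 + 0.014 + 0.101 = 0.160.
P(Category=elec) = 0.112 + 0.082 + 0.044 + 0.101 + 0.094 = 0.433.
P(Store=Outlet, Category=elec) − P(Store=Outlet)P(Category=elec) = 0.101 − 0.160×0.433 = 0.0317.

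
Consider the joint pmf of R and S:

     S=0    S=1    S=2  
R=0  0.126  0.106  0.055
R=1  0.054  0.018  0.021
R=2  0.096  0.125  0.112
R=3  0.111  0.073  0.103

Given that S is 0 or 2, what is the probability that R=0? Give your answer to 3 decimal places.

P(S=0) = 0.126 + 0.054 + 0.096 + 0.111 = 0.387.
P(S=2) = 0.055 + 0.021 + 0.112 + 0.103 = 0.291.
P(S ∈ {0, 2}) = 0.387 + 0.291 = 0.678; P(R=0, S ∈ {0, 2}) = 0.126 + 0.055 = 0.181.
P(R=0 | S ∈ {0, 2}) = 0.181/0.678 = 0.267.

0.267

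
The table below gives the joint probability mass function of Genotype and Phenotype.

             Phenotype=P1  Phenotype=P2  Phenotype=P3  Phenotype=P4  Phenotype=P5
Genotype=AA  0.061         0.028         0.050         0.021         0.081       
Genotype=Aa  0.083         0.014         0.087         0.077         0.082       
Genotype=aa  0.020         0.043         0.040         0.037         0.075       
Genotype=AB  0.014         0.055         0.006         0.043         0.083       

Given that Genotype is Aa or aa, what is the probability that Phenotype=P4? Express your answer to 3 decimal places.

0.204

P(Genotype=Aa) = 0.083 + 0.014 + 0.087 + 0.077 + 0.082 = 0.343.
P(Genotype=aa) = 0.020 + 0.043 + 0.040 + 0.037 + 0.075 = 0.215.
P(Genotype ∈ {Aa, aa}) = 0.343 + 0.215 = 0.558; P(Phenotype=P4, Genotype ∈ {Aa, aa}) = 0.077 + 0.037 = 0.114.
P(Phenotype=P4 | Genotype ∈ {Aa, aa}) = 0.114/0.558 = 0.204.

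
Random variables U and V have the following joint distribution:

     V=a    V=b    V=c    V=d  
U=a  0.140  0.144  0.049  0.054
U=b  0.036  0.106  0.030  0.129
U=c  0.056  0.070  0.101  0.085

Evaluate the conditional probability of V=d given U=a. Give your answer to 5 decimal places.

0.13953

P(U=a) = 0.140 + 0.144 + 0.049 + 0.054 = 0.387.
P(V=d | U=a) = 0.054/0.387 = 0.13953.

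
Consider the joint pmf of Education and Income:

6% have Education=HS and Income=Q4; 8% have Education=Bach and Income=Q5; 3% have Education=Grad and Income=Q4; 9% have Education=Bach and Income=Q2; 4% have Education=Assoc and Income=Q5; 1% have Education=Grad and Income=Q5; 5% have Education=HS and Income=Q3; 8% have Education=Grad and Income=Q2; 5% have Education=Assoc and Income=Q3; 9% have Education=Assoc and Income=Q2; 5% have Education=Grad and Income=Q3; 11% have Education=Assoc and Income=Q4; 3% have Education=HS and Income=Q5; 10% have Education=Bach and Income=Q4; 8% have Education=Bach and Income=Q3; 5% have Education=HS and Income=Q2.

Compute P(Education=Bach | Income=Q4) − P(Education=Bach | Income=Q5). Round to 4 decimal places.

-0.1667

P(Income=Q4) = 0.06 + 0.11 + 0.10 + 0.03 = 0.30; P(Education=Bach | Income=Q4) = 0.10/0.30 = 0.33333.
P(Income=Q5) = 0.03 + 0.04 + 0.08 + 0.01 = 0.16; P(Education=Bach | Income=Q5) = 0.08/0.16 = 0.50000.
Difference = -0.1667.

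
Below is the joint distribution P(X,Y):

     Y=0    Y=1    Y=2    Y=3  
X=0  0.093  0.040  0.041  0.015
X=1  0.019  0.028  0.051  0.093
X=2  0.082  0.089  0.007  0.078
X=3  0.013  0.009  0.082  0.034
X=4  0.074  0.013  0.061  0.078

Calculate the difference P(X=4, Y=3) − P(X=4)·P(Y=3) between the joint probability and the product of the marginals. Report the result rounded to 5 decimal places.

0.01065

P(X=4) = 0.074 + 0.013 + 0.061 + 0.078 = 0.226.
P(Y=3) = 0.015 + 0.093 + 0.078 + 0.034 + 0.078 = 0.298.
P(X=4, Y=3) − P(X=4)P(Y=3) = 0.078 − 0.226×0.298 = 0.01065.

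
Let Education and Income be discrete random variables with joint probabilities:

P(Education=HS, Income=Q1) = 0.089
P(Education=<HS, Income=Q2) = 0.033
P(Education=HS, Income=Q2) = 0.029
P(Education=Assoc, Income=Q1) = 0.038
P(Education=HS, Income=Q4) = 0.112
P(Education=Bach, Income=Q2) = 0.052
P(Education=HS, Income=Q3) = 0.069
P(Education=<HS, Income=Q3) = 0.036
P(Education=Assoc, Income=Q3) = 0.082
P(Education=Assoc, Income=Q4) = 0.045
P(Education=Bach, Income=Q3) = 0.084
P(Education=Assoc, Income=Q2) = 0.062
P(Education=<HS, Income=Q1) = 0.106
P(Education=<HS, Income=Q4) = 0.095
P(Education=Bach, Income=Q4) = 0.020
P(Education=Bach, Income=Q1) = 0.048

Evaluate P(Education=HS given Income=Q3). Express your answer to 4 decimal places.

P(Income=Q3) = 0.036 + 0.069 + 0.082 + 0.084 = 0.271.
P(Education=HS | Income=Q3) = 0.069/0.271 = 0.2546.

0.2546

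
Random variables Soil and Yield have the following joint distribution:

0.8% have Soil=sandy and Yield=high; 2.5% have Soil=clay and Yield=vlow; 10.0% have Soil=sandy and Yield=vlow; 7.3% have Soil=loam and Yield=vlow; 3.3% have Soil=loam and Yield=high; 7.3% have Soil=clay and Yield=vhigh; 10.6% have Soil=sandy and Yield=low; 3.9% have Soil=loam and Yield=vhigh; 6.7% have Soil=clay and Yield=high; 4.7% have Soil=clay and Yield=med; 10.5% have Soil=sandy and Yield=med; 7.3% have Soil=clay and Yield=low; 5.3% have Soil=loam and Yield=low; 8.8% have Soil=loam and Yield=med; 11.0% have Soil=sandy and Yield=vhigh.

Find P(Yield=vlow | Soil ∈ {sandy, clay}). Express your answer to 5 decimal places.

0.17507

P(Soil=sandy) = 0.100 + 0.106 + 0.105 + 0.008 + 0.110 = 0.429.
P(Soil=clay) = 0.025 + 0.073 + 0.047 + 0.067 + 0.073 = 0.285.
P(Soil ∈ {sandy, clay}) = 0.429 + 0.285 = 0.714; P(Yield=vlow, Soil ∈ {sandy, clay}) = 0.100 + 0.025 = 0.125.
P(Yield=vlow | Soil ∈ {sandy, clay}) = 0.125/0.714 = 0.17507.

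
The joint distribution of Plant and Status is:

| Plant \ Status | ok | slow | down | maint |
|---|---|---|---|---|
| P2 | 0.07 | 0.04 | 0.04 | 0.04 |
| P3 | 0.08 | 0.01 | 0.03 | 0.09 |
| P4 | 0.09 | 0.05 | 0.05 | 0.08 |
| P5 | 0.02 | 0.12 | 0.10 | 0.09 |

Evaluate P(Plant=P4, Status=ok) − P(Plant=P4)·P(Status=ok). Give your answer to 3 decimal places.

P(Plant=P4) = 0.09 + 0.05 + 0.05 + 0.08 = 0.27.
P(Status=ok) = 0.07 + 0.08 + 0.09 + 0.02 = 0.26.
P(Plant=P4, Status=ok) − P(Plant=P4)P(Status=ok) = 0.09 − 0.27×0.26 = 0.020.

0.020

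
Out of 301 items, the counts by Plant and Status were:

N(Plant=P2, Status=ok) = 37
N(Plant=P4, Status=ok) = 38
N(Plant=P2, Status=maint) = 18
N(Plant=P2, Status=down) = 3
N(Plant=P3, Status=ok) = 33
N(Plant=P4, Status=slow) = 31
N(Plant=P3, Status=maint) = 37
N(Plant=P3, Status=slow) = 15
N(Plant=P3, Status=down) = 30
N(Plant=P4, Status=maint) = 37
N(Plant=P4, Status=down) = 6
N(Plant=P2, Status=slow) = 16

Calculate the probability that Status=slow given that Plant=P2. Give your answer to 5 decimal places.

Total with Plant=P2: 37 + 16 + 3 + 18 = 74.
P(Status=slow | Plant=P2) = 16/74 = 0.21622.

0.21622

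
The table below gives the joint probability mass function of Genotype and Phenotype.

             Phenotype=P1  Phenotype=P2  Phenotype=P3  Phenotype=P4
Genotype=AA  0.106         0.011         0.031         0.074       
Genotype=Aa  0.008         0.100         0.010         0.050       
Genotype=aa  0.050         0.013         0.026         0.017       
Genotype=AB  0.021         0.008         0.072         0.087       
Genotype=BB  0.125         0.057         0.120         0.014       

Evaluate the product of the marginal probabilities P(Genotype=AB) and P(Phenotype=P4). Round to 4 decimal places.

P(Genotype=AB) = 0.021 + 0.008 + 0.072 + 0.087 = 0.188.
P(Phenotype=P4) = 0.074 + 0.050 + 0.017 + 0.087 + 0.014 = 0.242.
Product: 0.188 × 0.242 = 0.0455.

0.0455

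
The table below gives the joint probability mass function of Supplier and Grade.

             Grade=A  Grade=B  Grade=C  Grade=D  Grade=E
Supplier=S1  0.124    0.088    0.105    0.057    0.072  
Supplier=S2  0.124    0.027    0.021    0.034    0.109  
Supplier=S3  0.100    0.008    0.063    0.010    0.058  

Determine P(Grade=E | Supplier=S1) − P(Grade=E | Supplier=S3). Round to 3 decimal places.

-0.081

P(Supplier=S1) = 0.124 + 0.088 + 0.105 + 0.057 + 0.072 = 0.446; P(Grade=E | Supplier=S1) = 0.072/0.446 = 0.1614.
P(Supplier=S3) = 0.100 + 0.008 + 0.063 + 0.010 + 0.058 = 0.239; P(Grade=E | Supplier=S3) = 0.058/0.239 = 0.2427.
Difference = -0.081.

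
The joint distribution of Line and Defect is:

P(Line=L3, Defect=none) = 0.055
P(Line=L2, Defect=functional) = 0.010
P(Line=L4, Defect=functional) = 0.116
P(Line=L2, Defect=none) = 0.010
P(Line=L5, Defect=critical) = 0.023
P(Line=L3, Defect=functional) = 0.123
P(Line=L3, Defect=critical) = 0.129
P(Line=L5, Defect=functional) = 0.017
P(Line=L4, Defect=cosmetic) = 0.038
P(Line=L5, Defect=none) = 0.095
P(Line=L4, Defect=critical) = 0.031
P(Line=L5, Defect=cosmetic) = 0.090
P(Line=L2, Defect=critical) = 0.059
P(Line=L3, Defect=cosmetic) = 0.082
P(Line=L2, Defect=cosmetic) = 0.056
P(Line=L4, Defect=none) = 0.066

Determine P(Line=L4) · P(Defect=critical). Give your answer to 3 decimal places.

P(Line=L4) = 0.066 + 0.038 + 0.116 + 0.031 = 0.251.
P(Defect=critical) = 0.059 + 0.129 + 0.031 + 0.023 = 0.242.
Product: 0.251 × 0.242 = 0.061.

0.061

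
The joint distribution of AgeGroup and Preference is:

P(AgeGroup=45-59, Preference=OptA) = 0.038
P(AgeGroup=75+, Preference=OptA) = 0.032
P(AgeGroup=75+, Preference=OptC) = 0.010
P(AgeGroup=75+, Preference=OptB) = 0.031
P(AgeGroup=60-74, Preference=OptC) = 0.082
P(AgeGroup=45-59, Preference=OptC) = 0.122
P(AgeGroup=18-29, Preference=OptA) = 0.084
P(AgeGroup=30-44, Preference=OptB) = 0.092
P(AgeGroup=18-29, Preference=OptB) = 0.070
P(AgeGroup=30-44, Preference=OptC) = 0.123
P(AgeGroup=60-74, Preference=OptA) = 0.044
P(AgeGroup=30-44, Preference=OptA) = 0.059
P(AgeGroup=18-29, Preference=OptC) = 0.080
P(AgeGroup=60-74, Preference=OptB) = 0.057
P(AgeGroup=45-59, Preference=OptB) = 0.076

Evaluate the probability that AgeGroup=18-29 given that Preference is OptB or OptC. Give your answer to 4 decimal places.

P(Preference=OptB) = 0.070 + 0.092 + 0.076 + 0.057 + 0.031 = 0.326.
P(Preference=OptC) = 0.080 + 0.123 + 0.122 + 0.082 + 0.010 = 0.417.
P(Preference ∈ {OptB, OptC}) = 0.326 + 0.417 = 0.743; P(AgeGroup=18-29, Preference ∈ {OptB, OptC}) = 0.070 + 0.080 = 0.150.
P(AgeGroup=18-29 | Preference ∈ {OptB, OptC}) = 0.150/0.743 = 0.2019.

0.2019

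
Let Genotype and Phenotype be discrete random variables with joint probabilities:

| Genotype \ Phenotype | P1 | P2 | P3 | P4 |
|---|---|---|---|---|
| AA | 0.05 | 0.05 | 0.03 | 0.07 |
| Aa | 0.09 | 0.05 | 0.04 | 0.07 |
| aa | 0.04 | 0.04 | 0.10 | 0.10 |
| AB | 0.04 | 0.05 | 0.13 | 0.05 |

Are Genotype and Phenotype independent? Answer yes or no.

no

P(Genotype=AB) = 0.27 and P(Phenotype=P3) = 0.30, so their product is 0.0810, but P(Genotype=AB, Phenotype=P3) = 0.13. Since these differ, Genotype and Phenotype are not independent.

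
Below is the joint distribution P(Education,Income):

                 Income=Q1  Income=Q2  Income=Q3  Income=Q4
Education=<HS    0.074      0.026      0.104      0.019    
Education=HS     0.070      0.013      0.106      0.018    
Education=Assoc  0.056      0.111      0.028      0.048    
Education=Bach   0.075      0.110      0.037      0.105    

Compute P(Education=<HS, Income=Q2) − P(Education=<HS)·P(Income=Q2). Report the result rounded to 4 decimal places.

-0.0320

P(Education=<HS) = 0.074 + 0.026 + 0.104 + 0.019 = 0.223.
P(Income=Q2) = 0.026 + 0.013 + 0.111 + 0.110 = 0.260.
P(Education=<HS, Income=Q2) − P(Education=<HS)P(Income=Q2) = 0.026 − 0.223×0.260 = -0.0320.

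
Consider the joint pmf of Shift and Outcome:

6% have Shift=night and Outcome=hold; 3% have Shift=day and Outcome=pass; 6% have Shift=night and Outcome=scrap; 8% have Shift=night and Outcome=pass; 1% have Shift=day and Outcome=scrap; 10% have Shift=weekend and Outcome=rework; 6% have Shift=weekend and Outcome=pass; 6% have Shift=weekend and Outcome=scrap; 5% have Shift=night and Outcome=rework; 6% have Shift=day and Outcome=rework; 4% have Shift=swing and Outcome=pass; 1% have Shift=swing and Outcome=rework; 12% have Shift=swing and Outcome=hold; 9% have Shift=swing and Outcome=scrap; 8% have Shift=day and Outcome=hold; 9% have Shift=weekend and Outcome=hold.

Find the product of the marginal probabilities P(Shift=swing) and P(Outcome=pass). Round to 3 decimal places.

0.055

P(Shift=swing) = 0.04 + 0.01 + 0.09 + 0.12 = 0.26.
P(Outcome=pass) = 0.03 + 0.04 + 0.08 + 0.06 = 0.21.
Product: 0.26 × 0.21 = 0.055.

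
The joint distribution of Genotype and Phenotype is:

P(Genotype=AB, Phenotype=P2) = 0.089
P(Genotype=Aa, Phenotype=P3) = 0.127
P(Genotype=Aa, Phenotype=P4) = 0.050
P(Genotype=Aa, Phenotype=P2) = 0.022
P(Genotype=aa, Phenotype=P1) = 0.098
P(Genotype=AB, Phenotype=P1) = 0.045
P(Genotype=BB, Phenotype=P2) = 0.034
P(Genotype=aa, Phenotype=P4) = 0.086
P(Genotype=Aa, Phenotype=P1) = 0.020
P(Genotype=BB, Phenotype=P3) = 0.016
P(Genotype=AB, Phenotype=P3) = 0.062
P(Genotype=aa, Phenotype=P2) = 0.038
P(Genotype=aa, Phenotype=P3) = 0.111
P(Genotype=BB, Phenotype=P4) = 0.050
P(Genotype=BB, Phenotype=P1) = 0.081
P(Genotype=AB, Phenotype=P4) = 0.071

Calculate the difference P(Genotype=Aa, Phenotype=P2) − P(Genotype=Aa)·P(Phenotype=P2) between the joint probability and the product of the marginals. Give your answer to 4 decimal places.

-0.0181

P(Genotype=Aa) = 0.020 + 0.022 + 0.127 + 0.050 = 0.219.
P(Phenotype=P2) = 0.022 + 0.038 + 0.089 + 0.034 = 0.183.
P(Genotype=Aa, Phenotype=P2) − P(Genotype=Aa)P(Phenotype=P2) = 0.022 − 0.219×0.183 = -0.0181.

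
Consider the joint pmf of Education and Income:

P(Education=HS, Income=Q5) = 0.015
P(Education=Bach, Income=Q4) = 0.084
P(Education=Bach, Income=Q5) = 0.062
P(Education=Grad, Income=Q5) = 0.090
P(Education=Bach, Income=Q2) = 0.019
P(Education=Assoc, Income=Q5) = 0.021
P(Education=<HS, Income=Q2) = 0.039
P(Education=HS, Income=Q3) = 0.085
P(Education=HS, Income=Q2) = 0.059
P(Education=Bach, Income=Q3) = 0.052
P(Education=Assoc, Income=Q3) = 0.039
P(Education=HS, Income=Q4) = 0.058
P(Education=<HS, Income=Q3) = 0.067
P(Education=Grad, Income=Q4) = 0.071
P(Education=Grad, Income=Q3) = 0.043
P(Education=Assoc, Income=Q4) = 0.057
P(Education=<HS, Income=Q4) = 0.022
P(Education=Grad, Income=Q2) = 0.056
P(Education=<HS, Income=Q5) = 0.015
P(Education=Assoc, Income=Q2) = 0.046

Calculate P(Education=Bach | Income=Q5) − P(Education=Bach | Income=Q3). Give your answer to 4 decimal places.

0.1236

P(Income=Q5) = 0.015 + 0.015 + 0.021 + 0.062 + 0.090 = 0.203; P(Education=Bach | Income=Q5) = 0.062/0.203 = 0.30542.
P(Income=Q3) = 0.067 + 0.085 + 0.039 + 0.052 + 0.043 = 0.286; P(Education=Bach | Income=Q3) = 0.052/0.286 = 0.18182.
Difference = 0.1236.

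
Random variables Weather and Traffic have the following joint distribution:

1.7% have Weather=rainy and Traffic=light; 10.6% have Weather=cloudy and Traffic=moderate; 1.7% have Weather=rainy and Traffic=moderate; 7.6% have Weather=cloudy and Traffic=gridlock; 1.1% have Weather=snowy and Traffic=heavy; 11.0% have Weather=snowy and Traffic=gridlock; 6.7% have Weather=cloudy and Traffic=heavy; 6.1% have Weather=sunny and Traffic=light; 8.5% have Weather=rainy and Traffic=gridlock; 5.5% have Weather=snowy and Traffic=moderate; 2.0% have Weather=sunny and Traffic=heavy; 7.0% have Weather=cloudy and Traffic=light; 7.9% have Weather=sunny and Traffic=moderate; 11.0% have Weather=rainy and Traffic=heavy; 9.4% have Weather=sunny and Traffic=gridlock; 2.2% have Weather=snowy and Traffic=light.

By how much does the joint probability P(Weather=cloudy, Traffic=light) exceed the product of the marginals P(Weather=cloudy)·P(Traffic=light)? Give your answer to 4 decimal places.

P(Weather=cloudy) = 0.070 + 0.106 + 0.067 + 0.076 = 0.319.
P(Traffic=light) = 0.061 + 0.070 + 0.017 + 0.022 = 0.170.
P(Weather=cloudy, Traffic=light) − P(Weather=cloudy)P(Traffic=light) = 0.070 − 0.319×0.170 = 0.0158.

0.0158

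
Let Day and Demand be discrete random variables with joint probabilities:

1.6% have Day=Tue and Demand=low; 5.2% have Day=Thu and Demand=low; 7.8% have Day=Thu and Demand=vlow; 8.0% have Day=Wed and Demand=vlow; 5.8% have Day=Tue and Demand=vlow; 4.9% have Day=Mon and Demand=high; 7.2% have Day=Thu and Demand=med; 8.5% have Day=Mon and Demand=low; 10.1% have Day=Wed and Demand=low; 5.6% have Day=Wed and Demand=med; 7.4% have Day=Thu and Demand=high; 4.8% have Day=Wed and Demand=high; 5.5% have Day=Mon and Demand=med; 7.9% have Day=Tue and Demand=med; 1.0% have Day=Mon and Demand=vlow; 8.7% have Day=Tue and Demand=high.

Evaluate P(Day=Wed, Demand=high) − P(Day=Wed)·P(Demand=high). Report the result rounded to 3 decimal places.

P(Day=Wed) = 0.080 + 0.101 + 0.056 + 0.048 = 0.285.
P(Demand=high) = 0.049 + 0.087 + 0.048 + 0.074 = 0.258.
P(Day=Wed, Demand=high) − P(Day=Wed)P(Demand=high) = 0.048 − 0.285×0.258 = -0.026.

-0.026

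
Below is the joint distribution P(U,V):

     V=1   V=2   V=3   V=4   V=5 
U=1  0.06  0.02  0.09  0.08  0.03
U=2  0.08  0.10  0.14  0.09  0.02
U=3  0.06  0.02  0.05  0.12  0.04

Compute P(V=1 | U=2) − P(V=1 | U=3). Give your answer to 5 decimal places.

P(U=2) = 0.08 + 0.10 + 0.14 + 0.09 + 0.02 = 0.43; P(V=1 | U=2) = 0.08/0.43 = 0.186047.
P(U=3) = 0.06 + 0.02 + 0.05 + 0.12 + 0.04 = 0.29; P(V=1 | U=3) = 0.06/0.29 = 0.206897.
Difference = -0.02085.

-0.02085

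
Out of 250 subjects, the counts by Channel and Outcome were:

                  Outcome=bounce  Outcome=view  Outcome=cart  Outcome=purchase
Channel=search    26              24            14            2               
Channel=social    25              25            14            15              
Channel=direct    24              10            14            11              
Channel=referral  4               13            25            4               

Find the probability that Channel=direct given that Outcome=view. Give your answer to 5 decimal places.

0.13889

Total with Outcome=view: 24 + 25 + 10 + 13 = 72.
P(Channel=direct | Outcome=view) = 10/72 = 0.13889.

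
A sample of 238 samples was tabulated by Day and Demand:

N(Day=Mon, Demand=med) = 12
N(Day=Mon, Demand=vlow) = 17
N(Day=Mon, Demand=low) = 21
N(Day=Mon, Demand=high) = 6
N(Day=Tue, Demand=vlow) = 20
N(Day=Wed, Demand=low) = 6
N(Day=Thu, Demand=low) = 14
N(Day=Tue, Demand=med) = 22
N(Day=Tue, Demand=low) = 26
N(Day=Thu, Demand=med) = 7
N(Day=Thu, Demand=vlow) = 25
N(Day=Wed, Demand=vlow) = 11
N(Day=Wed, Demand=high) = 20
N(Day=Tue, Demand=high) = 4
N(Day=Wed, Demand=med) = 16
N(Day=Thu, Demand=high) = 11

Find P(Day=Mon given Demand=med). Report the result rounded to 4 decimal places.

Total with Demand=med: 12 + 22 + 16 + 7 = 57.
P(Day=Mon | Demand=med) = 12/57 = 0.2105.

0.2105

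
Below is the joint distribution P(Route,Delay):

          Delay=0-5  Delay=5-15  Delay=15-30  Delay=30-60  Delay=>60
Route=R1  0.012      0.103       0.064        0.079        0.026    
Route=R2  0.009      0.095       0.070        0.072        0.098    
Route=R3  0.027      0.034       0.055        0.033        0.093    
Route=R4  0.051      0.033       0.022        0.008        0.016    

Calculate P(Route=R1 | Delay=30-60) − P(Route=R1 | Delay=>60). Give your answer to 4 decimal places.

P(Delay=30-60) = 0.079 + 0.072 + 0.033 + 0.008 = 0.192; P(Route=R1 | Delay=30-60) = 0.079/0.192 = 0.41146.
P(Delay=>60) = 0.026 + 0.098 + 0.093 + 0.016 = 0.233; P(Route=R1 | Delay=>60) = 0.026/0.233 = 0.11159.
Difference = 0.2999.

0.2999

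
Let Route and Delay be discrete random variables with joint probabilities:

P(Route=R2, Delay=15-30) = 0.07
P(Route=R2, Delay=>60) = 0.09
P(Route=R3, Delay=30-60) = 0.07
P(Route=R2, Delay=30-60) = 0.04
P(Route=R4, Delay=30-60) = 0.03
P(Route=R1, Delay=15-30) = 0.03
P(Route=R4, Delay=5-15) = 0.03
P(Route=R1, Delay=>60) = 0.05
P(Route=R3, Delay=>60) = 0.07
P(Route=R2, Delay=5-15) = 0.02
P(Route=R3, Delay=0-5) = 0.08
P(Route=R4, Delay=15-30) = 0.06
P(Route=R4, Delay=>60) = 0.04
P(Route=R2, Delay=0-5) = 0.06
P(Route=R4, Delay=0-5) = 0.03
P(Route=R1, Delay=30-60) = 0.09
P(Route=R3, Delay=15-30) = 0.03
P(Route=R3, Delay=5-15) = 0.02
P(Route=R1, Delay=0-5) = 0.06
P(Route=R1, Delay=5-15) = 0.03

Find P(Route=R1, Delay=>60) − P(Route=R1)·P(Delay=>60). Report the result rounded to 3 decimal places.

-0.015

P(Route=R1) = 0.06 + 0.03 + 0.03 + 0.09 + 0.05 = 0.26.
P(Delay=>60) = 0.05 + 0.09 + 0.07 + 0.04 = 0.25.
P(Route=R1, Delay=>60) − P(Route=R1)P(Delay=>60) = 0.05 − 0.26×0.25 = -0.015.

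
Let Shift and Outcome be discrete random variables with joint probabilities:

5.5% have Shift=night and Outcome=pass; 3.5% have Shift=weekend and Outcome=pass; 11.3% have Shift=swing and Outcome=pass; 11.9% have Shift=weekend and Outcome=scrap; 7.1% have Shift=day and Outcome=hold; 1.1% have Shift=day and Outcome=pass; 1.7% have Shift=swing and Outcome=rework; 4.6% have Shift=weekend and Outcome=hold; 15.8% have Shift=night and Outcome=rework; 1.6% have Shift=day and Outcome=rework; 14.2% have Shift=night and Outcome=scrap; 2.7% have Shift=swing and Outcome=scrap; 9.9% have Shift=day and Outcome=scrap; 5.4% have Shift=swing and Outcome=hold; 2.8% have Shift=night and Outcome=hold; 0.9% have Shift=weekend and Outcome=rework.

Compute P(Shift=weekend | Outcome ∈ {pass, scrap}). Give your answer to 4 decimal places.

0.2562

P(Outcome=pass) = 0.011 + 0.113 + 0.055 + 0.035 = 0.214.
P(Outcome=scrap) = 0.099 + 0.027 + 0.142 + 0.119 = 0.387.
P(Outcome ∈ {pass, scrap}) = 0.214 + 0.387 = 0.601; P(Shift=weekend, Outcome ∈ {pass, scrap}) = 0.035 + 0.119 = 0.154.
P(Shift=weekend | Outcome ∈ {pass, scrap}) = 0.154/0.601 = 0.2562.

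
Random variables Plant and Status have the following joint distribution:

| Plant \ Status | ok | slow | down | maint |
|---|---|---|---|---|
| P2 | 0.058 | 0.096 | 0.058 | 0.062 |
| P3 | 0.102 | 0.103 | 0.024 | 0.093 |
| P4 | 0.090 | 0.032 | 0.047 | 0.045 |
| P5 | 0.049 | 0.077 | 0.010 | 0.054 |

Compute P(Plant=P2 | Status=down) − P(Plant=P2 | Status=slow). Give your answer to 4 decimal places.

P(Status=down) = 0.058 + 0.024 + 0.047 + 0.010 = 0.139; P(Plant=P2 | Status=down) = 0.058/0.139 = 0.41727.
P(Status=slow) = 0.096 + 0.103 + 0.032 + 0.077 = 0.308; P(Plant=P2 | Status=slow) = 0.096/0.308 = 0.31169.
Difference = 0.1056.

0.1056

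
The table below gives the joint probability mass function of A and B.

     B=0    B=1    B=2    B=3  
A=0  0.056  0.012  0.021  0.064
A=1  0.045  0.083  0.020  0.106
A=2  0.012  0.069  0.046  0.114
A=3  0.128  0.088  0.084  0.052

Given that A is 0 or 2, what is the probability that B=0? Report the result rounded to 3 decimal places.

P(A=0) = 0.056 + 0.012 + 0.021 + 0.064 = 0.153.
P(A=2) = 0.012 + 0.069 + 0.046 + 0.114 = 0.241.
P(A ∈ {0, 2}) = 0.153 + 0.241 = 0.394; P(B=0, A ∈ {0, 2}) = 0.056 + 0.012 = 0.068.
P(B=0 | A ∈ {0, 2}) = 0.068/0.394 = 0.173.

0.173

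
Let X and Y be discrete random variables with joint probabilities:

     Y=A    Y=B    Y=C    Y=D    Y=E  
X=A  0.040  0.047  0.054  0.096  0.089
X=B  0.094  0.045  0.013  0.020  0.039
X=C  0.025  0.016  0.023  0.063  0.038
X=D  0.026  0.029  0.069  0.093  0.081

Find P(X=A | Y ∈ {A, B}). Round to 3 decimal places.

0.270

P(Y=A) = 0.040 + 0.094 + 0.025 + 0.026 = 0.185.
P(Y=B) = 0.047 + 0.045 + 0.016 + 0.029 = 0.137.
P(Y ∈ {A, B}) = 0.185 + 0.137 = 0.322; P(X=A, Y ∈ {A, B}) = 0.040 + 0.047 = 0.087.
P(X=A | Y ∈ {A, B}) = 0.087/0.322 = 0.270.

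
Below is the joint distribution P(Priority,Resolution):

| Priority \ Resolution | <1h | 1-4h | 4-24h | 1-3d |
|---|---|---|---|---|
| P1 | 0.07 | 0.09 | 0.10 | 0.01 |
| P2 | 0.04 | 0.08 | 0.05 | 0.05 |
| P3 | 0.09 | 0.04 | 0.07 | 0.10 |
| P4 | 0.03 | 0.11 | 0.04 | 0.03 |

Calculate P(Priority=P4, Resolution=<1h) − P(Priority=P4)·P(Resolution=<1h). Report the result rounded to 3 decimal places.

P(Priority=P4) = 0.03 + 0.11 + 0.04 + 0.03 = 0.21.
P(Resolution=<1h) = 0.07 + 0.04 + 0.09 + 0.03 = 0.23.
P(Priority=P4, Resolution=<1h) − P(Priority=P4)P(Resolution=<1h) = 0.03 − 0.21×0.23 = -0.018.

-0.018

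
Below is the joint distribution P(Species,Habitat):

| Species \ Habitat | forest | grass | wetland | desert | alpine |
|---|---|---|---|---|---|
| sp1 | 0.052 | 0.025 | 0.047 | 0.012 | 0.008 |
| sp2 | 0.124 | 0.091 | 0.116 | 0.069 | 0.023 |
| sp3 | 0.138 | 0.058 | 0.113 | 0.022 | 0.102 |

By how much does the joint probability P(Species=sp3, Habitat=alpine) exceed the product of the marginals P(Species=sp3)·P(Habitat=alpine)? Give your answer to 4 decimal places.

P(Species=sp3) = 0.138 + 0.058 + 0.113 + 0.022 + 0.102 = 0.433.
P(Habitat=alpine) = 0.008 + 0.023 + 0.102 = 0.133.
P(Species=sp3, Habitat=alpine) − P(Species=sp3)P(Habitat=alpine) = 0.102 − 0.433×0.133 = 0.0444.

0.0444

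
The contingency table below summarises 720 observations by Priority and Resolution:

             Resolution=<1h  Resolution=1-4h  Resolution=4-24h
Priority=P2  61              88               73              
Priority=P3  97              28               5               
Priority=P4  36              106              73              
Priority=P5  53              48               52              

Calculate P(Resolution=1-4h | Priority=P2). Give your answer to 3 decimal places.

0.396

Total with Priority=P2: 61 + 88 + 73 = 222.
P(Resolution=1-4h | Priority=P2) = 88/222 = 0.396.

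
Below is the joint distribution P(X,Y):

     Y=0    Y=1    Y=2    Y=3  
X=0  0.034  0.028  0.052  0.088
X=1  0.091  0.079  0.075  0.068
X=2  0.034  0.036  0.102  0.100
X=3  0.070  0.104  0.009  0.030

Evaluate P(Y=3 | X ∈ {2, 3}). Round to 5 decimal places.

0.26804

P(X=2) = 0.034 + 0.036 + 0.102 + 0.100 = 0.272.
P(X=3) = 0.070 + 0.104 + 0.009 + 0.030 = 0.213.
P(X ∈ {2, 3}) = 0.272 + 0.213 = 0.485; P(Y=3, X ∈ {2, 3}) = 0.100 + 0.030 = 0.130.
P(Y=3 | X ∈ {2, 3}) = 0.130/0.485 = 0.26804.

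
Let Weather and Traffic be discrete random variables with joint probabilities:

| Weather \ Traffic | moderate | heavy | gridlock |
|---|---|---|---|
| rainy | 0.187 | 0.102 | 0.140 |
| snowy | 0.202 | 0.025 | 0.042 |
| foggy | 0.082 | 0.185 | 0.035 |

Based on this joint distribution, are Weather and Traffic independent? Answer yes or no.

no

P(Weather=foggy) = 0.302 and P(Traffic=heavy) = 0.312, so their product is 0.09422, but P(Weather=foggy, Traffic=heavy) = 0.185. Since these differ, Weather and Traffic are not independent.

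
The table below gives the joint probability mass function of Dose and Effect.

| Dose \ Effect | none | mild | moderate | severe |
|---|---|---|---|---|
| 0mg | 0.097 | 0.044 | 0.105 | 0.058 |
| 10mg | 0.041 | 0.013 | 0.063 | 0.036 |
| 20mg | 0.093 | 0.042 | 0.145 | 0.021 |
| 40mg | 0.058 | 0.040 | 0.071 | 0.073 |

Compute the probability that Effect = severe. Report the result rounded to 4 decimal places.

0.1880

P(Effect=severe) = 0.058 + 0.036 + 0.021 + 0.073 = 0.188.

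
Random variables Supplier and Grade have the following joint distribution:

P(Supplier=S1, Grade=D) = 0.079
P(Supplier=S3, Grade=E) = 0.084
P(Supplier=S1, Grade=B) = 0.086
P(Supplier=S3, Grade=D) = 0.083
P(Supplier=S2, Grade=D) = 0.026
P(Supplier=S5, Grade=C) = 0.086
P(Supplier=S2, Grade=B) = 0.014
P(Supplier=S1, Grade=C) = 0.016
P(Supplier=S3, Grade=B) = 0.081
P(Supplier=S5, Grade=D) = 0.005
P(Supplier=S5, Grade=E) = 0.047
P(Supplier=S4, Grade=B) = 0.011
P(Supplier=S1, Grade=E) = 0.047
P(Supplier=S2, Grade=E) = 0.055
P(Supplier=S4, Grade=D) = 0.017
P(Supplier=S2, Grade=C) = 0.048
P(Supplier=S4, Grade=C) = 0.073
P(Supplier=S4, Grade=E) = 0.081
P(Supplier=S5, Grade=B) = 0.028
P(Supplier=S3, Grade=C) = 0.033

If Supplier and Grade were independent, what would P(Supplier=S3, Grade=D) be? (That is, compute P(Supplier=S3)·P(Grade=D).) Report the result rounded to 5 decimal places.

0.05901

P(Supplier=S3) = 0.081 + 0.033 + 0.083 + 0.084 = 0.281.
P(Grade=D) = 0.079 + 0.026 + 0.083 + 0.017 + 0.005 = 0.210.
Product: 0.281 × 0.210 = 0.05901.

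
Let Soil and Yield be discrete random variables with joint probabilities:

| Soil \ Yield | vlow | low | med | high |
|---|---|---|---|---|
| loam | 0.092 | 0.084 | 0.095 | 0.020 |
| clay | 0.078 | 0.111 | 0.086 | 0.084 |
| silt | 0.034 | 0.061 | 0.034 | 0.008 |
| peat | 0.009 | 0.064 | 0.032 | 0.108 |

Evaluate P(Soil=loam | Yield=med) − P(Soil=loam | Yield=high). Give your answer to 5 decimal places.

P(Yield=med) = 0.095 + 0.086 + 0.034 + 0.032 = 0.247; P(Soil=loam | Yield=med) = 0.095/0.247 = 0.384615.
P(Yield=high) = 0.020 + 0.084 + 0.008 + 0.108 = 0.220; P(Soil=loam | Yield=high) = 0.020/0.220 = 0.090909.
Difference = 0.29371.

0.29371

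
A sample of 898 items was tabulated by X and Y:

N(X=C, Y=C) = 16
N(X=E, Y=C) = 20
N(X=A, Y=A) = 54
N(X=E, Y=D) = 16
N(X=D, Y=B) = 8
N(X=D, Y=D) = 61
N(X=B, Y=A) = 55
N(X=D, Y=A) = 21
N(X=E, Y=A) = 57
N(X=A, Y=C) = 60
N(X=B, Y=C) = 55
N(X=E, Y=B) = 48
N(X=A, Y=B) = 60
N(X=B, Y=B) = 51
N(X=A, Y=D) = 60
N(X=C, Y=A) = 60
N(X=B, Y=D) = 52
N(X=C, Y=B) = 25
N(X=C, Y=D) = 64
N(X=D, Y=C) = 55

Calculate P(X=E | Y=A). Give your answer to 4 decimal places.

0.2308

Total with Y=A: 54 + 55 + 60 + 21 + 57 = 247.
P(X=E | Y=A) = 57/247 = 0.2308.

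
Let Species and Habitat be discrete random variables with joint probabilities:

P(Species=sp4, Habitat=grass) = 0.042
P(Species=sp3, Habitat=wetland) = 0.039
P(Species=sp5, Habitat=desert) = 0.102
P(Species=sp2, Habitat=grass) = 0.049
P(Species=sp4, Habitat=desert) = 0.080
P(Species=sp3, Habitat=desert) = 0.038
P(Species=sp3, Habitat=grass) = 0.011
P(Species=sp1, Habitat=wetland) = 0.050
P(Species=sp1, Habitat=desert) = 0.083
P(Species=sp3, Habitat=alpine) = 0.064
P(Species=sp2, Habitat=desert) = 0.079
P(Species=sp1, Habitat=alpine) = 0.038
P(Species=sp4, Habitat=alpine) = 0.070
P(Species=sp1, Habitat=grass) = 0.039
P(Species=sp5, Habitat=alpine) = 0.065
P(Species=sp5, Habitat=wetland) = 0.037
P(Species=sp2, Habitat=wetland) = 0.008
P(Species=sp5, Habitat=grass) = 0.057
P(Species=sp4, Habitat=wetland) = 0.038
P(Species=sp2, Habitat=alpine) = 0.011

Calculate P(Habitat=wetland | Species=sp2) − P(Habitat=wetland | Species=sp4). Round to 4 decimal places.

P(Species=sp2) = 0.049 + 0.008 + 0.079 + 0.011 = 0.147; P(Habitat=wetland | Species=sp2) = 0.008/0.147 = 0.05442.
P(Species=sp4) = 0.042 + 0.038 + 0.080 + 0.070 = 0.230; P(Habitat=wetland | Species=sp4) = 0.038/0.230 = 0.16522.
Difference = -0.1108.

-0.1108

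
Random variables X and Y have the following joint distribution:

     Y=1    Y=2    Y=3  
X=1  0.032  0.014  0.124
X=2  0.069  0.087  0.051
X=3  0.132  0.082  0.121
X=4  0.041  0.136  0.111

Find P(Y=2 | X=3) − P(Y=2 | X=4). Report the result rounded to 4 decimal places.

P(X=3) = 0.132 + 0.082 + 0.121 = 0.335; P(Y=2 | X=3) = 0.082/0.335 = 0.24478.
P(X=4) = 0.041 + 0.136 + 0.111 = 0.288; P(Y=2 | X=4) = 0.136/0.288 = 0.47222.
Difference = -0.2274.

-0.2274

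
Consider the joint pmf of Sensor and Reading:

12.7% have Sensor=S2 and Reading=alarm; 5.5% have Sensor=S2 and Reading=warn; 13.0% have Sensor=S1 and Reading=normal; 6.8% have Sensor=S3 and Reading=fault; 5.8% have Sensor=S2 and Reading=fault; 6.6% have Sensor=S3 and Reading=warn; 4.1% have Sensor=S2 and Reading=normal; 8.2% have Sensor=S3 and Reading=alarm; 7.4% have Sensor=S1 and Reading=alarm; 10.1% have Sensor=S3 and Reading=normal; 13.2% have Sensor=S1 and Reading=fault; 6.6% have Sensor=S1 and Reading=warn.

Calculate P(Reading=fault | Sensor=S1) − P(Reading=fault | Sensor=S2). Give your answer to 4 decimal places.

P(Sensor=S1) = 0.130 + 0.066 + 0.074 + 0.132 = 0.402; P(Reading=fault | Sensor=S1) = 0.132/0.402 = 0.32836.
P(Sensor=S2) = 0.041 + 0.055 + 0.127 + 0.058 = 0.281; P(Reading=fault | Sensor=S2) = 0.058/0.281 = 0.20641.
Difference = 0.1220.

0.1220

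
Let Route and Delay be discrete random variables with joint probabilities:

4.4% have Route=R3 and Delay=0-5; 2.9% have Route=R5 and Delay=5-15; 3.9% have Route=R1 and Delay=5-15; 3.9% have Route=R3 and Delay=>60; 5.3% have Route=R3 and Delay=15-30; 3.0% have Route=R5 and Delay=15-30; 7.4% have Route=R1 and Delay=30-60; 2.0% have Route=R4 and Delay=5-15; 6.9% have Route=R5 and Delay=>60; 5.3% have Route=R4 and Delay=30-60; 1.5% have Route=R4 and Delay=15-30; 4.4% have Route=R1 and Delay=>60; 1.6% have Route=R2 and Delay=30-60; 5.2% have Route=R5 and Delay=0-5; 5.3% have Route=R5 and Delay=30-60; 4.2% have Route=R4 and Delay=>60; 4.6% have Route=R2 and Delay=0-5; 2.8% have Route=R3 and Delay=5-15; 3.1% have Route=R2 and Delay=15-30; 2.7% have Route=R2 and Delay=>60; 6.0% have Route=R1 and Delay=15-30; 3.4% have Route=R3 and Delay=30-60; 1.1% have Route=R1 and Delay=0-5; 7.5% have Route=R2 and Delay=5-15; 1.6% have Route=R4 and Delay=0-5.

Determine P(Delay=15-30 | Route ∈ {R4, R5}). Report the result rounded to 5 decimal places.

0.11873

P(Route=R4) = 0.016 + 0.020 + 0.015 + 0.053 + 0.042 = 0.146.
P(Route=R5) = 0.052 + 0.029 + 0.030 + 0.053 + 0.069 = 0.233.
P(Route ∈ {R4, R5}) = 0.146 + 0.233 = 0.379; P(Delay=15-30, Route ∈ {R4, R5}) = 0.015 + 0.030 = 0.045.
P(Delay=15-30 | Route ∈ {R4, R5}) = 0.045/0.379 = 0.11873.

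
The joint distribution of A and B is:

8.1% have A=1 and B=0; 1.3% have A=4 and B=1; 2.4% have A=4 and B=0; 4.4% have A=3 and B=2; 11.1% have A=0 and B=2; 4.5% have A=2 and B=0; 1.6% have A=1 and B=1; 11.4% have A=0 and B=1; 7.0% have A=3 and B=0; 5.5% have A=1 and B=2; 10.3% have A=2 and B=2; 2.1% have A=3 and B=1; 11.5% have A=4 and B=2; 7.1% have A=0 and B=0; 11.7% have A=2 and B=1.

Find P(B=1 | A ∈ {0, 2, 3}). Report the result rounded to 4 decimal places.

P(A=0) = 0.071 + 0.114 + 0.111 = 0.296.
P(A=2) = 0.045 + 0.117 + 0.103 = 0.265.
P(A=3) = 0.070 + 0.021 + 0.044 = 0.135.
P(A ∈ {0, 2, 3}) = 0.296 + 0.265 + 0.135 = 0.696; P(B=1, A ∈ {0, 2, 3}) = 0.114 + 0.117 + 0.021 = 0.252.
P(B=1 | A ∈ {0, 2, 3}) = 0.252/0.696 = 0.3621.

0.3621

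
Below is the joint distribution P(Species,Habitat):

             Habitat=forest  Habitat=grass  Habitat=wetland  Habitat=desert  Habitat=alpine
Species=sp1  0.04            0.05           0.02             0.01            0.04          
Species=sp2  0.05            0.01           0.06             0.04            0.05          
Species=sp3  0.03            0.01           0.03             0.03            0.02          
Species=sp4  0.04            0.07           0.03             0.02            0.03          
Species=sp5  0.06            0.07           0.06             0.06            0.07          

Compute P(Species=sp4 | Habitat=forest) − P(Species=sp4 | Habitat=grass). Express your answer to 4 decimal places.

-0.1515

P(Habitat=forest) = 0.04 + 0.05 + 0.03 + 0.04 + 0.06 = 0.22; P(Species=sp4 | Habitat=forest) = 0.04/0.22 = 0.18182.
P(Habitat=grass) = 0.05 + 0.01 + 0.01 + 0.07 + 0.07 = 0.21; P(Species=sp4 | Habitat=grass) = 0.07/0.21 = 0.33333.
Difference = -0.1515.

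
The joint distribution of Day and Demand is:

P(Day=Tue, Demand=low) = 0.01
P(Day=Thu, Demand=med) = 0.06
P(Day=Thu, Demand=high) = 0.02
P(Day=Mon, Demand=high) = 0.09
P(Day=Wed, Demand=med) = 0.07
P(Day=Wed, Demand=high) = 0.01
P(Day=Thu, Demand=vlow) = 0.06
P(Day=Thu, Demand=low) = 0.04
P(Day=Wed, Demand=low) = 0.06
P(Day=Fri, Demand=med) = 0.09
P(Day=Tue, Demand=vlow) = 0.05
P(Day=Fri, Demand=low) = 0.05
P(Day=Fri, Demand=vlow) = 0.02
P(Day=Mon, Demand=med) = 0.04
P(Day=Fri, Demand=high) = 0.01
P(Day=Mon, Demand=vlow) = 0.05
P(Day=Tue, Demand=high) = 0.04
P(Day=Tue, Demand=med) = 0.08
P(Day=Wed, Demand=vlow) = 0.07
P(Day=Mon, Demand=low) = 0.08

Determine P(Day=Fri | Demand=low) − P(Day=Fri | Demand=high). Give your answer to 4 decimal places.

0.1495

P(Demand=low) = 0.08 + 0.01 + 0.06 + 0.04 + 0.05 = 0.24; P(Day=Fri | Demand=low) = 0.05/0.24 = 0.20833.
P(Demand=high) = 0.09 + 0.04 + 0.01 + 0.02 + 0.01 = 0.17; P(Day=Fri | Demand=high) = 0.01/0.17 = 0.05882.
Difference = 0.1495.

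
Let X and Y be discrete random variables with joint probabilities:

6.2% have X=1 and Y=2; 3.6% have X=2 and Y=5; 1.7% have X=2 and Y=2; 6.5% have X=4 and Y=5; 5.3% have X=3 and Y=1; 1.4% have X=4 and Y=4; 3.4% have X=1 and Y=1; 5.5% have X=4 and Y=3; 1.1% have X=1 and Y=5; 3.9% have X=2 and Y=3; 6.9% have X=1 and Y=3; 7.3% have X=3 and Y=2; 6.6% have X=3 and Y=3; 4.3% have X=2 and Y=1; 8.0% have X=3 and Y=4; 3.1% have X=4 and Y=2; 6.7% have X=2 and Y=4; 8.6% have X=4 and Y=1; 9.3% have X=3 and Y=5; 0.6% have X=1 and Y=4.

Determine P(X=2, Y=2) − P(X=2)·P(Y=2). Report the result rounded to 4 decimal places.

P(X=2) = 0.043 + 0.017 + 0.039 + 0.067 + 0.036 = 0.202.
P(Y=2) = 0.062 + 0.017 + 0.073 + 0.031 = 0.183.
P(X=2, Y=2) − P(X=2)P(Y=2) = 0.017 − 0.202×0.183 = -0.0200.

-0.0200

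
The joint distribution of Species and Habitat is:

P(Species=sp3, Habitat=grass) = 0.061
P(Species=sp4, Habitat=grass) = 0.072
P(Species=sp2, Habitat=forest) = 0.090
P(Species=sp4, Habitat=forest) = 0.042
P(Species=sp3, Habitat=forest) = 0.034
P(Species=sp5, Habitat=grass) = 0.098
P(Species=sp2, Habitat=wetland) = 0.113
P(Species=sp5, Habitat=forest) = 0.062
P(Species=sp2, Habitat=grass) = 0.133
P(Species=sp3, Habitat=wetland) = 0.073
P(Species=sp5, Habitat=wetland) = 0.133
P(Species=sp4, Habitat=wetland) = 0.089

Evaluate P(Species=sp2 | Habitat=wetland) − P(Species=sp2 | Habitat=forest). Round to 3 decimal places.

-0.118

P(Habitat=wetland) = 0.113 + 0.073 + 0.089 + 0.133 = 0.408; P(Species=sp2 | Habitat=wetland) = 0.113/0.408 = 0.2770.
P(Habitat=forest) = 0.090 + 0.034 + 0.042 + 0.062 = 0.228; P(Species=sp2 | Habitat=forest) = 0.090/0.228 = 0.3947.
Difference = -0.118.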